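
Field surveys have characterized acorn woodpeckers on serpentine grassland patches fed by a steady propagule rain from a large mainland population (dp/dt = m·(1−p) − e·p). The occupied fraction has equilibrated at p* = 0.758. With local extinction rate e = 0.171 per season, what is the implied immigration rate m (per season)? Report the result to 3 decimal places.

At equilibrium m(1−p*) = e·p*, so m = e·p*/(1−p*).
m = 0.171 × 0.758 / 0.2420 = 0.1296/0.2420 = 0.5356.

0.536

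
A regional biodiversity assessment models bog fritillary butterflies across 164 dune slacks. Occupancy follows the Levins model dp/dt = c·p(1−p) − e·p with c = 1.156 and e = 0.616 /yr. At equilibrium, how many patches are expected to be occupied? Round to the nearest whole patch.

77

p* = 1 − e/c = 1 − 0.616/1.156 = 0.4671.
Expected occupied patches = N × p* = 164 × 0.4671 = 76.61 ≈ 77.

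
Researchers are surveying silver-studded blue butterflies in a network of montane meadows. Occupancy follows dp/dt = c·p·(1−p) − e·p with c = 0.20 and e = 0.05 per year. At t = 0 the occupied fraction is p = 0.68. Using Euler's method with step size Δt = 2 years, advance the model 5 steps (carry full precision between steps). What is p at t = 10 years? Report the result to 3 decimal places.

Update rule: p ← p + [c·p·(1−p) − e·p]·Δt with Δt = 2.
  1  |  dp/dt·Δt = +0.019040  |  p_1 = 0.699040
  2  |  dp/dt·Δt = +0.014249  |  p_2 = 0.713289
  3  |  dp/dt·Δt = +0.010474  |  p_3 = 0.723763
  4  |  dp/dt·Δt = +0.007596  |  p_4 = 0.731359
  5  |  dp/dt·Δt = +0.005453  |  p_5 = 0.736812

0.737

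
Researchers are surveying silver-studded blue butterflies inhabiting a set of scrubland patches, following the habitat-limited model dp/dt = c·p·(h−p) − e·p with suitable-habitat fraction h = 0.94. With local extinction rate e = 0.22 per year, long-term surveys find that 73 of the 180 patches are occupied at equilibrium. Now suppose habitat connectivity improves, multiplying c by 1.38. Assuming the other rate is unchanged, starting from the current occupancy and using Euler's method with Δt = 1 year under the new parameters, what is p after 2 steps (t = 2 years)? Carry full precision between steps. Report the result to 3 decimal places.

0.468

Observed p* = 73/180 = 0.40556.
Balance c(h−p*) = e gives c = e/(0.94 − 0.40556) = 0.22/0.53444 = 0.41164.
Starting from p₀ = 0.40556; update p ← p + (dp/dt)·Δt with the new parameters.
t = 1: p = 0.40556 + (+0.03390) = 0.43946
t = 2: p = 0.43946 + (+0.02827) = 0.46773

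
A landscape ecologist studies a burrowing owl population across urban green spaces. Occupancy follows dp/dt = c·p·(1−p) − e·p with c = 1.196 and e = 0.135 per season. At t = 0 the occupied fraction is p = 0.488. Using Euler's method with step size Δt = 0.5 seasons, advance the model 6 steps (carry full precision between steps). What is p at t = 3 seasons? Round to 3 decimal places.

0.874

Update rule: p ← p + [c·p·(1−p) − e·p]·Δt with Δt = 0.5.
step 1: Δp = +0.11647, p = 0.60447
step 2: Δp = +0.10217, p = 0.70664
step 3: Δp = +0.07627, p = 0.78291
step 4: Δp = +0.04879, p = 0.83170
step 5: Δp = +0.02756, p = 0.85927
step 6: Δp = +0.01431, p = 0.87358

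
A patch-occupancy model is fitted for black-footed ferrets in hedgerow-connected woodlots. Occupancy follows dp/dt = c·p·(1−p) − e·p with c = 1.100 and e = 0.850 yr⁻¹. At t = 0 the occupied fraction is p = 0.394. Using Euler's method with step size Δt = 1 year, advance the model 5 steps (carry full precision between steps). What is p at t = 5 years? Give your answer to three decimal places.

0.248

Update rule: p ← p + [c·p·(1−p) − e·p]·Δt with Δt = 1.
t = 1: p = 0.39400 + (-0.07226) = 0.32174
t = 2: p = 0.32174 + (-0.03343) = 0.28831
t = 3: p = 0.28831 + (-0.01936) = 0.26895
t = 4: p = 0.26895 + (-0.01233) = 0.25662
t = 5: p = 0.25662 + (-0.00828) = 0.24834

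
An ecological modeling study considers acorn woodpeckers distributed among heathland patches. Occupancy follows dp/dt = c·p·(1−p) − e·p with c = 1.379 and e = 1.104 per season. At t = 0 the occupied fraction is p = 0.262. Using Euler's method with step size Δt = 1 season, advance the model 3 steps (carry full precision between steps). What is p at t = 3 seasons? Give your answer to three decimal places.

0.218

Update rule: p ← p + [c·p·(1−p) − e·p]·Δt with Δt = 1.
step 1: Δp = -0.02261, p = 0.23939
step 2: Δp = -0.01319, p = 0.22620
step 3: Δp = -0.00835, p = 0.21784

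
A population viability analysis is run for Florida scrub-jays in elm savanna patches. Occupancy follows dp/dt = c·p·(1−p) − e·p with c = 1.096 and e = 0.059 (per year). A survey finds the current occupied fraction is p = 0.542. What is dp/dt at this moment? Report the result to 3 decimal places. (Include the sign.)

0.240

Colonization term: c·p·(1−p) = 1.096×0.542×0.4580 = 0.27207.
Extinction term: e·p = 0.03198.
dp/dt = 0.27207 − 0.03198 = 0.24009.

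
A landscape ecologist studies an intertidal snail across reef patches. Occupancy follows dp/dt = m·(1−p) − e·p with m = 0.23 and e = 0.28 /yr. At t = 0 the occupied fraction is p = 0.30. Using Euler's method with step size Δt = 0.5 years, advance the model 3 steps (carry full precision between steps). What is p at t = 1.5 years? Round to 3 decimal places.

Update rule: p ← p + [m·(1−p) − e·p]·Δt with Δt = 0.5.
  1  |  dp/dt·Δt = +0.038500  |  p_1 = 0.338500
  2  |  dp/dt·Δt = +0.028682  |  p_2 = 0.367182
  3  |  dp/dt·Δt = +0.021368  |  p_3 = 0.388551

0.389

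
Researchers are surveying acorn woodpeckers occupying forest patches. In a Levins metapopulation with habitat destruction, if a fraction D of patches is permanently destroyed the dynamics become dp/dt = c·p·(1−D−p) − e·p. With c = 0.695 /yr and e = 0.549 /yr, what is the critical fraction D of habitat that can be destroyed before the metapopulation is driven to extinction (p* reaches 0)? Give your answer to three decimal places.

The nontrivial equilibrium is p* = (1−D) − e/c; extinction occurs when this hits zero.
So D_crit = 1 − e/c = 1 − 0.549/0.695 = 1 − 0.7899 = 0.2101.
Note this equals the original equilibrium occupancy — the Levins extinction-debt result.

0.210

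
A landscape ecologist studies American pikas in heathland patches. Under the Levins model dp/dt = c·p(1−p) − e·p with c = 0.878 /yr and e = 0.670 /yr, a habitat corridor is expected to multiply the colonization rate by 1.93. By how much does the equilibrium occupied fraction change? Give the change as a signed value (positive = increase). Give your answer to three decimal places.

Before: p* = 1 − 0.670/0.878 = 0.2369.
After the change, c = 1.69454, e = 0.67, so p* = 1 − 0.67/1.69454 = 0.6046.
Δp* = 0.6046 − 0.2369 = +0.3677.

0.368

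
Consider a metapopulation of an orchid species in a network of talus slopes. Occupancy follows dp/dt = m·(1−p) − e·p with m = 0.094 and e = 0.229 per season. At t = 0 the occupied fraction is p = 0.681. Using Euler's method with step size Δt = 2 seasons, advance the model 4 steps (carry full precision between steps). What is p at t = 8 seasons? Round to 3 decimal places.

Update rule: p ← p + [m·(1−p) − e·p]·Δt with Δt = 2.
t = 2: p = 0.68100 + (-0.25193) = 0.42907
t = 4: p = 0.42907 + (-0.08918) = 0.33989
t = 6: p = 0.33989 + (-0.03157) = 0.30832
t = 8: p = 0.30832 + (-0.01118) = 0.29715

0.297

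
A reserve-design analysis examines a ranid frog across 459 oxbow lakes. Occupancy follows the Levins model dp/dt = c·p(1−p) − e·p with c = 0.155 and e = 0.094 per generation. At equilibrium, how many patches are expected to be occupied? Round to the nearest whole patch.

181

p* = 1 − e/c = 1 − 0.094/0.155 = 0.3935.
Expected occupied patches = N × p* = 459 × 0.3935 = 180.64 ≈ 181.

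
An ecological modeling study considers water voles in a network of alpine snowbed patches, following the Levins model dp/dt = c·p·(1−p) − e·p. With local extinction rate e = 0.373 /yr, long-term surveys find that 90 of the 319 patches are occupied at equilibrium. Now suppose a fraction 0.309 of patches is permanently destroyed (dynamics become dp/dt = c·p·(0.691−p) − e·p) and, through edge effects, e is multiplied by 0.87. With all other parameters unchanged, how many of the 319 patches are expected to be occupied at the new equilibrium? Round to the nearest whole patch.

21

Observed p* = 90/319 = 0.28213.
Balance c(1−p*) = e gives c = e/(1 − 0.28213) = 0.373/0.71787 = 0.51959.
New p* = 0.691 − e/c = 0.691 − 0.32451/0.51959 = 0.06645.
Expected occupied = 319 × 0.06645 = 21.20 ≈ 21.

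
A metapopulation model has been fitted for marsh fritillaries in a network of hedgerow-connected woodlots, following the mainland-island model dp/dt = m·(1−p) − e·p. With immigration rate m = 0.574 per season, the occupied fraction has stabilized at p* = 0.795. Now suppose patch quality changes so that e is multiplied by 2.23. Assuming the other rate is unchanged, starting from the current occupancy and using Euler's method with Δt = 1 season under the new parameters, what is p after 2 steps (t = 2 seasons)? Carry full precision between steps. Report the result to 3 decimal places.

Balance m(1−p*) = e·p* gives e = m(1−p*)/p* = 0.574×0.20500/0.79500 = 0.14801.
Starting from p₀ = 0.79500; update p ← p + (dp/dt)·Δt with the new parameters.
p: 0.79500 → 0.65027  (Δp = -0.14473)
p: 0.65027 → 0.63638  (Δp = -0.01388)

0.636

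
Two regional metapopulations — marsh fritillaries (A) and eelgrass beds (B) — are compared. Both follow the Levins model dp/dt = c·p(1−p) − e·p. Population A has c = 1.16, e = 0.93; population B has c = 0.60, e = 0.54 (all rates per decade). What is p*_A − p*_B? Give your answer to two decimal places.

0.10

A: p*_A = 1 − 0.93/1.16 = 0.1983.
B: p*_B = 1 − 0.54/0.60 = 0.1000.
p*_A − p*_B = 0.1983 − 0.1000 = 0.0983.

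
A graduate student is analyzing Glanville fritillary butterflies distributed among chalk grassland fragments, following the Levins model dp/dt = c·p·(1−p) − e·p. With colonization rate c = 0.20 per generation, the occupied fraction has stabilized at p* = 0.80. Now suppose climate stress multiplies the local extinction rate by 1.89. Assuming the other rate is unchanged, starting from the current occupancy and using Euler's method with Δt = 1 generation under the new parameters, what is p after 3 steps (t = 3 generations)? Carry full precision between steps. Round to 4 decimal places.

0.7295

Balance c(1−p*) = e gives e = 0.20×(1 − 0.80000) = 0.04000.
Starting from p₀ = 0.80000; update p ← p + (dp/dt)·Δt with the new parameters.
  1  |  dp/dt·Δt = -0.028480  |  p_1 = 0.771520
  2  |  dp/dt·Δt = -0.023072  |  p_2 = 0.748448
  3  |  dp/dt·Δt = -0.018928  |  p_3 = 0.729520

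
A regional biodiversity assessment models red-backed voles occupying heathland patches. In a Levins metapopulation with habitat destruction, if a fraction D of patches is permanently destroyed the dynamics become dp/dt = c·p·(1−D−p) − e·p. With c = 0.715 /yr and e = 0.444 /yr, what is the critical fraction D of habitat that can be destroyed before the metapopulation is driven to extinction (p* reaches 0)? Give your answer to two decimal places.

The nontrivial equilibrium is p* = (1−D) − e/c; extinction occurs when this hits zero.
So D_crit = 1 − e/c = 1 − 0.444/0.715 = 1 − 0.6210 = 0.3790.
Note this equals the original equilibrium occupancy — the Levins extinction-debt result.

0.38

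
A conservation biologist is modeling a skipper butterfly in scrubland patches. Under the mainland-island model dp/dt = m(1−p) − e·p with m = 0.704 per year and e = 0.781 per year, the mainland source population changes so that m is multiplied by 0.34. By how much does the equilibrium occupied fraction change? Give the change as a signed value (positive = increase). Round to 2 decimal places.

Before: p* = 0.704/(0.704+0.781) = 0.4741.
After: m = 0.23936, e = 0.781; p* = 0.23936/1.0204 = 0.2346.
Δp* = 0.2346 − 0.4741 = -0.2395.

-0.24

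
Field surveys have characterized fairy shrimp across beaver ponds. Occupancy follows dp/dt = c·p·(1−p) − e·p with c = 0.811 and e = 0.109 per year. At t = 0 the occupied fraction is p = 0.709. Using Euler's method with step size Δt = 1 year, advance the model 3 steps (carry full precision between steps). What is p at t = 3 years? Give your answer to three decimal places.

0.858

Update rule: p ← p + [c·p·(1−p) − e·p]·Δt with Δt = 1.
step 1: Δp = +0.09004, p = 0.79904
step 2: Δp = +0.04313, p = 0.84217
step 3: Δp = +0.01600, p = 0.85817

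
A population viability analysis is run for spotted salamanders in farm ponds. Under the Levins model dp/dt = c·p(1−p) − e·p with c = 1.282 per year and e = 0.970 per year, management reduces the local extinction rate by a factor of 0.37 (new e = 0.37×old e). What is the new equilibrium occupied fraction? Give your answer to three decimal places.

Before: p* = 1 − 0.970/1.282 = 0.2434.
After the change, c = 1.282, e = 0.3589, so p* = 1 − 0.3589/1.282 = 0.7200.

0.720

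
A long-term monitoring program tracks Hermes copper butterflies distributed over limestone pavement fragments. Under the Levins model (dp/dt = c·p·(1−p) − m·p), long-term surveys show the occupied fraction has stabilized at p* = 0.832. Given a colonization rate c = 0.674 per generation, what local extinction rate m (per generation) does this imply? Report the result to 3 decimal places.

At equilibrium c(1−p*) = m.
m = 0.674 × (1 − 0.832) = 0.674 × 0.1680 = 0.1132.

0.113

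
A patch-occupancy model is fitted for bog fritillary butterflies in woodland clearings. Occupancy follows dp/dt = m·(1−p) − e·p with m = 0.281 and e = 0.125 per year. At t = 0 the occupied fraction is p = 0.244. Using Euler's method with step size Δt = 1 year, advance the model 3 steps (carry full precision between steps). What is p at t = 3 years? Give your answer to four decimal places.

Update rule: p ← p + [m·(1−p) − e·p]·Δt with Δt = 1.
step 1: Δp = +0.18194, p = 0.42594
step 2: Δp = +0.10807, p = 0.53401
step 3: Δp = +0.06419, p = 0.59820

0.5982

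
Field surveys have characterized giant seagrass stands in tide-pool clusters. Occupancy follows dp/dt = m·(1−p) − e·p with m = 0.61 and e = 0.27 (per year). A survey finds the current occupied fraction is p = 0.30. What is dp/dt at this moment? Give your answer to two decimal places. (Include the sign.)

0.35

Colonization term: m·(1−p) = 0.61×0.7000 = 0.42700.
Extinction term: e·p = 0.08100.
dp/dt = 0.42700 − 0.08100 = 0.34600.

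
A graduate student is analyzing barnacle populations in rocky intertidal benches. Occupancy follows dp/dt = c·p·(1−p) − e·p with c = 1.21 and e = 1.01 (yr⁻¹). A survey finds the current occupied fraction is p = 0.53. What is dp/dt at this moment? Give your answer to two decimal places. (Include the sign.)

-0.23

Colonization term: c·p·(1−p) = 1.21×0.53×0.4700 = 0.30141.
Extinction term: e·p = 0.53530.
dp/dt = 0.30141 − 0.53530 = -0.23389.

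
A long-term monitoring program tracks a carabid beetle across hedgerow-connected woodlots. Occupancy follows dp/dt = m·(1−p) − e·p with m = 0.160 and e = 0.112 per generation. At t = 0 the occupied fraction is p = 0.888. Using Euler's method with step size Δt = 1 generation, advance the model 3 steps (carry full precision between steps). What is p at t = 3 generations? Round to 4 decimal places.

Update rule: p ← p + [m·(1−p) − e·p]·Δt with Δt = 1.
  1  |  dp/dt·Δt = -0.081536  |  p_1 = 0.806464
  2  |  dp/dt·Δt = -0.059358  |  p_2 = 0.747106
  3  |  dp/dt·Δt = -0.043213  |  p_3 = 0.703893

0.7039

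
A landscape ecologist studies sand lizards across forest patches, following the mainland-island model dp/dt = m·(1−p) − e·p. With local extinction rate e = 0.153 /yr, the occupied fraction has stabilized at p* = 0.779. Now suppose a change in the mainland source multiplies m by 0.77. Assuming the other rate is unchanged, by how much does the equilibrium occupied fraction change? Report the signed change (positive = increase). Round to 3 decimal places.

Balance m(1−p*) = e·p* gives m = e·p*/(1−p*) = 0.153×0.77900/0.22100 = 0.53931.
New p* = m/(m+e) = 0.41527/(0.41527+0.15300) = 0.73076.
Δp* = 0.73076 − 0.77900 = -0.04824.

-0.048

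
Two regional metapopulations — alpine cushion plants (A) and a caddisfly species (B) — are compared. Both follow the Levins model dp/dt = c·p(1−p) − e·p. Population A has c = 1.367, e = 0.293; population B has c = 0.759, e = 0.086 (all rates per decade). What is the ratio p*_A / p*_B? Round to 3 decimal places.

0.886

A: p*_A = 1 − 0.293/1.367 = 0.7857.
B: p*_B = 1 − 0.086/0.759 = 0.8867.
p*_A / p*_B = 0.7857/0.8867 = 0.8861.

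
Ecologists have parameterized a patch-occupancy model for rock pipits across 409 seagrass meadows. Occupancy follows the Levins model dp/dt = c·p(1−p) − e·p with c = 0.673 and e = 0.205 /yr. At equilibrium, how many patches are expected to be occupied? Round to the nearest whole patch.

284

p* = 1 − e/c = 1 − 0.205/0.673 = 0.6954.
Expected occupied patches = N × p* = 409 × 0.6954 = 284.42 ≈ 284.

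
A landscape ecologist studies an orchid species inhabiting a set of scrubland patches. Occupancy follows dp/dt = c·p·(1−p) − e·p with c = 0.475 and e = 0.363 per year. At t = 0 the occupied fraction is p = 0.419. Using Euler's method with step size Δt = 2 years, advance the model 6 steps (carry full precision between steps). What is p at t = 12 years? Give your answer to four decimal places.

0.2568

Update rule: p ← p + [c·p·(1−p) − e·p]·Δt with Δt = 2.
step 1: Δp = -0.07293, p = 0.34607
step 2: Δp = -0.03626, p = 0.30982
step 3: Δp = -0.02179, p = 0.28803
step 4: Δp = -0.01429, p = 0.27373
step 5: Δp = -0.00987, p = 0.26387
step 6: Δp = -0.00704, p = 0.25683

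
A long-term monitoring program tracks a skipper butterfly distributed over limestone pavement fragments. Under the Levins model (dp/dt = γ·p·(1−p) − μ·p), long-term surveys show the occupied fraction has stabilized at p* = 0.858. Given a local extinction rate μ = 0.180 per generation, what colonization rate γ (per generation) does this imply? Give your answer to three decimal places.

At equilibrium γ(1−p*) = μ, so γ = μ/(1−p*).
γ = 0.180/(1 − 0.858) = 0.180/0.1420 = 1.2676.

1.268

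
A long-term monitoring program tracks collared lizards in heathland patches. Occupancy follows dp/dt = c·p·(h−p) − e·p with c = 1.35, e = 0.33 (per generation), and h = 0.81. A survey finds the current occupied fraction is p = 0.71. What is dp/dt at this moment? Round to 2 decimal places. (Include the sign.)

Colonization term: c·p·(h−p) = 1.35×0.71×0.1000 = 0.09585.
Extinction term: e·p = 0.23430.
dp/dt = 0.09585 − 0.23430 = -0.13845.

-0.14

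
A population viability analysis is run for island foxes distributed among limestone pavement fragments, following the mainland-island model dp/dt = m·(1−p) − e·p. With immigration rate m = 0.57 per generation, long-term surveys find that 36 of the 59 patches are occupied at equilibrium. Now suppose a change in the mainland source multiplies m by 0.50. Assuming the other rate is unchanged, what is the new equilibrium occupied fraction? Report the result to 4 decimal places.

Observed p* = 36/59 = 0.61017.
Balance m(1−p*) = e·p* gives e = m(1−p*)/p* = 0.57×0.38983/0.61017 = 0.36417.
New p* = m/(m+e) = 0.28500/(0.28500+0.36417) = 0.43902.

0.4390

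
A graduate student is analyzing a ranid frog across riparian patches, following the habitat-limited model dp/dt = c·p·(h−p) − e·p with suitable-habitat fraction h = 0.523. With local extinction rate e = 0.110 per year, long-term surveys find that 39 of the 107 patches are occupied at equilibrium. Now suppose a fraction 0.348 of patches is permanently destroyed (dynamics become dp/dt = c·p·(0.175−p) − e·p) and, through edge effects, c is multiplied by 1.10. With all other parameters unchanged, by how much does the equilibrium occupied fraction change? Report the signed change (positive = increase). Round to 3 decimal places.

-0.334

Observed p* = 39/107 = 0.36449.
Balance c(h−p*) = e gives c = e/(0.523 − 0.36449) = 0.110/0.15851 = 0.69396.
New p* = 0.175 − e/c = 0.175 − 0.11000/0.76336 = 0.03090.
Δp* = 0.03090 − 0.36449 = -0.33359.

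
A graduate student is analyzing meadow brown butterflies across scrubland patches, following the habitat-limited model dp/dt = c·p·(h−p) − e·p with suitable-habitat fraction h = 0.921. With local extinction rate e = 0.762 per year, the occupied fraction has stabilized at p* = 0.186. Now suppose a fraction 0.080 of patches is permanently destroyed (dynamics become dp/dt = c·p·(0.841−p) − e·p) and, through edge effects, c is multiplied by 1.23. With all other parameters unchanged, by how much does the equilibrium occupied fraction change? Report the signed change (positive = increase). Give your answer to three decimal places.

0.057

Balance c(h−p*) = e gives c = e/(0.921 − 0.18600) = 0.762/0.73500 = 1.03673.
New p* = 0.841 − e/c = 0.841 − 0.76200/1.27518 = 0.24344.
Δp* = 0.24344 − 0.18600 = +0.05744.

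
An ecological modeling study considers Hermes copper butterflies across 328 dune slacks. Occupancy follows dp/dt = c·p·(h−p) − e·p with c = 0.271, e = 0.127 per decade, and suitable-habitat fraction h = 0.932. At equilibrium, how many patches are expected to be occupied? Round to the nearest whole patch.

152

p* = h − e/c = 0.932 − 0.4686 = 0.4634.
Expected occupied patches = N × p* = 328 × 0.4634 = 151.98 ≈ 152.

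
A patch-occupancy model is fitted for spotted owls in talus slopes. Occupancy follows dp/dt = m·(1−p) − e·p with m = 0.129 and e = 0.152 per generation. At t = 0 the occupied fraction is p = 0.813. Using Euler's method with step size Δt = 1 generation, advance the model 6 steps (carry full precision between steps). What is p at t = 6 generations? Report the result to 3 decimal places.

0.508

Update rule: p ← p + [m·(1−p) − e·p]·Δt with Δt = 1.
p: 0.81300 → 0.71355  (Δp = -0.09945)
p: 0.71355 → 0.64204  (Δp = -0.07151)
p: 0.64204 → 0.59063  (Δp = -0.05141)
p: 0.59063 → 0.55366  (Δp = -0.03697)
p: 0.55366 → 0.52708  (Δp = -0.02658)
p: 0.52708 → 0.50797  (Δp = -0.01911)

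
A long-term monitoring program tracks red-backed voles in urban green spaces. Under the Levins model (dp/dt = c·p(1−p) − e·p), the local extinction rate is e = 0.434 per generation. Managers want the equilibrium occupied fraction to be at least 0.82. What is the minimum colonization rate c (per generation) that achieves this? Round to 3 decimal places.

2.411

p* = 1 − e/c ≥ 0.82 requires e/c ≤ 0.1800, i.e. c ≥ e/0.1800.
c_min = 0.434/0.1800 = 2.4111.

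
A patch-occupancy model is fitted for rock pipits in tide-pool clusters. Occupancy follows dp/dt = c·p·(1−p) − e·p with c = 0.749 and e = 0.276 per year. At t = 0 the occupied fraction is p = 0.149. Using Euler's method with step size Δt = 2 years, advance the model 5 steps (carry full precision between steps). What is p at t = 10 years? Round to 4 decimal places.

0.6301

Update rule: p ← p + [c·p·(1−p) − e·p]·Δt with Δt = 2.
p: 0.14900 → 0.25670  (Δp = +0.10770)
p: 0.25670 → 0.40082  (Δp = +0.14413)
p: 0.40082 → 0.53934  (Δp = +0.13851)
p: 0.53934 → 0.61380  (Δp = +0.07447)
p: 0.61380 → 0.63008  (Δp = +0.01628)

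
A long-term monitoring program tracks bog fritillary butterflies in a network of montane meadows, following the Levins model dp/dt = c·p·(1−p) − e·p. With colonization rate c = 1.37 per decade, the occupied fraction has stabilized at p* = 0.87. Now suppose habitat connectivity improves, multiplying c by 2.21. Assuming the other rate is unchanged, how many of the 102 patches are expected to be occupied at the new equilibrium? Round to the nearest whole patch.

96

Balance c(1−p*) = e gives e = 1.37×(1 − 0.87000) = 0.17810.
New p* = 1 − e/c = 1 − 0.17810/3.02770 = 0.94118.
Expected occupied = 102 × 0.94118 = 96.00 ≈ 96.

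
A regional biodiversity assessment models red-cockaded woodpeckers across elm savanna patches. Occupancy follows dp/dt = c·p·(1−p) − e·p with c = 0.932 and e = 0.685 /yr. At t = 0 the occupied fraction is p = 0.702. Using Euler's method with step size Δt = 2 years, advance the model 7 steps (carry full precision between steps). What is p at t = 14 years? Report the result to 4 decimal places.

0.2571

Update rule: p ← p + [c·p·(1−p) − e·p]·Δt with Δt = 2.
t = 2: p = 0.70200 + (-0.57180) = 0.13020
t = 4: p = 0.13020 + (+0.03272) = 0.16292
t = 6: p = 0.16292 + (+0.03101) = 0.19393
t = 8: p = 0.19393 + (+0.02570) = 0.21963
t = 10: p = 0.21963 + (+0.01858) = 0.23821
t = 12: p = 0.23821 + (+0.01190) = 0.25012
t = 14: p = 0.25012 + (+0.00695) = 0.25706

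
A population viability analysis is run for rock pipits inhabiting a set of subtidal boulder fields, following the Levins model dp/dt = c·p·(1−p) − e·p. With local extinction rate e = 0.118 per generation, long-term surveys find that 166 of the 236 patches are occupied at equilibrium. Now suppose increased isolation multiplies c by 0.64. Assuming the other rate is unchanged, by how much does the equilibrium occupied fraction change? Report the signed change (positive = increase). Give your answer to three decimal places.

-0.167

Observed p* = 166/236 = 0.70339.
Balance c(1−p*) = e gives c = e/(1 − 0.70339) = 0.118/0.29661 = 0.39783.
New p* = 1 − e/c = 1 − 0.11800/0.25461 = 0.53655.
Δp* = 0.53655 − 0.70339 = -0.16684.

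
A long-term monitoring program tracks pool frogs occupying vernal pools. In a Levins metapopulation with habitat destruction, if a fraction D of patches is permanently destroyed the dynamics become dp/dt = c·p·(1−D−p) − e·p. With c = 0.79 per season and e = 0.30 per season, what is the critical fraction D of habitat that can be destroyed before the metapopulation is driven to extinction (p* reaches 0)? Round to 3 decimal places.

The nontrivial equilibrium is p* = (1−D) − e/c; extinction occurs when this hits zero.
So D_crit = 1 − e/c = 1 − 0.30/0.79 = 1 − 0.3797 = 0.6203.
This equals the undisturbed p*, a classic result of Lande's extension.

0.620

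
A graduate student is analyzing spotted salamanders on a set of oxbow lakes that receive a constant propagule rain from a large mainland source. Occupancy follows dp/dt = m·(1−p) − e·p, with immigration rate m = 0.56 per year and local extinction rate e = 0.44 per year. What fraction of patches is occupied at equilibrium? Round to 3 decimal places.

0.560

At equilibrium the propagule rain into empty patches balances local extinction: m(1−p*) = e·p*.
p* = m/(m+e) = 0.56/(0.56+0.44) = 0.56/1.0000 = 0.5600.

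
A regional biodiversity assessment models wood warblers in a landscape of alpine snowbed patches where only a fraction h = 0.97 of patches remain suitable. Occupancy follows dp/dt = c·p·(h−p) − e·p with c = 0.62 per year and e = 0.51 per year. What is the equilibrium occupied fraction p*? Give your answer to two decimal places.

Setting dp/dt = 0 and dividing by p* gives c·(h−p*) = e.
So p* = h − e/c = 0.97 − 0.51/0.62 = 0.97 − 0.8226 = 0.1474.

0.15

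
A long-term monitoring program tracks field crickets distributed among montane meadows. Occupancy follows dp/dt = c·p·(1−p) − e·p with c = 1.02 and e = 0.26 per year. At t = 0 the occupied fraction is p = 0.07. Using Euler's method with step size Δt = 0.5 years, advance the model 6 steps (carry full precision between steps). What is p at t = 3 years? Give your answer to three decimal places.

Update rule: p ← p + [c·p·(1−p) − e·p]·Δt with Δt = 0.5.
t = 0.5: p = 0.07000 + (+0.02410) = 0.09410
t = 1: p = 0.09410 + (+0.03124) = 0.12534
t = 1.5: p = 0.12534 + (+0.03962) = 0.16496
t = 2: p = 0.16496 + (+0.04881) = 0.21377
t = 2.5: p = 0.21377 + (+0.05793) = 0.27169
t = 3: p = 0.27169 + (+0.06560) = 0.33729

0.337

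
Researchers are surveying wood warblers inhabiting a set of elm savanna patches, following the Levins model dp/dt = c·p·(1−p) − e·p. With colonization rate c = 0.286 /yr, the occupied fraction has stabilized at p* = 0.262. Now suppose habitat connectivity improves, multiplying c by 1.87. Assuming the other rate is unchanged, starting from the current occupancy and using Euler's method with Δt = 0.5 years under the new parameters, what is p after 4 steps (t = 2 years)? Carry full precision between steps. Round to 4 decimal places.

0.3592

Balance c(1−p*) = e gives e = 0.286×(1 − 0.26200) = 0.21107.
Starting from p₀ = 0.26200; update p ← p + (dp/dt)·Δt with the new parameters.
t = 0.5: p = 0.26200 + (+0.02406) = 0.28606
t = 1: p = 0.28606 + (+0.02442) = 0.31048
t = 1.5: p = 0.31048 + (+0.02448) = 0.33496
t = 2: p = 0.33496 + (+0.02422) = 0.35918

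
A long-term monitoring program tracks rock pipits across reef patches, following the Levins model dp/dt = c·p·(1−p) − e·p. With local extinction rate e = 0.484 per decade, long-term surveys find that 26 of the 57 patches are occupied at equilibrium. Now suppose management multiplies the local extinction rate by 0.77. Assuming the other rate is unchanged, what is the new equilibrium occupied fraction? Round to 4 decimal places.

Observed p* = 26/57 = 0.45614.
Balance c(1−p*) = e gives c = e/(1 − 0.45614) = 0.484/0.54386 = 0.88993.
New p* = 1 − e/c = 1 − 0.37268/0.88993 = 0.58123.

0.5812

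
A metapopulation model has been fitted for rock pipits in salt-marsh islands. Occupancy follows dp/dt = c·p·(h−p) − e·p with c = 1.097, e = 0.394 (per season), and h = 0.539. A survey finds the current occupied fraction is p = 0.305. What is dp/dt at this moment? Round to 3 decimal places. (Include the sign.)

Colonization term: c·p·(h−p) = 1.097×0.305×0.2340 = 0.07829.
Extinction term: e·p = 0.12017.
dp/dt = 0.07829 − 0.12017 = -0.04188.

-0.042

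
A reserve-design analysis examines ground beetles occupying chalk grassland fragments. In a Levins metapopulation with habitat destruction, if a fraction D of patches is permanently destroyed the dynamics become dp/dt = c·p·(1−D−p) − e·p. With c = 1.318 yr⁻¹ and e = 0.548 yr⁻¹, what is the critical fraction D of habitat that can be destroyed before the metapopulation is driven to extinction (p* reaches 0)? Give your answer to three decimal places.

0.584

The nontrivial equilibrium is p* = (1−D) − e/c; extinction occurs when this hits zero.
So D_crit = 1 − e/c = 1 − 0.548/1.318 = 1 − 0.4158 = 0.5842.
This equals the undisturbed p*, a classic result of Lande's extension.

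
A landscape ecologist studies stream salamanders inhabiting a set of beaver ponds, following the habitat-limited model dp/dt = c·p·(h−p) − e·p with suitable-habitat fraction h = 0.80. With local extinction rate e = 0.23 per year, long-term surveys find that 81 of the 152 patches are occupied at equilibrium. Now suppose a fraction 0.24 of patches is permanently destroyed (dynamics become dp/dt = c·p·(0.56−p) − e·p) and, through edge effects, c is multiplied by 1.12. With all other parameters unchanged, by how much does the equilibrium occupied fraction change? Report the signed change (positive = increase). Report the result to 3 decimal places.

Observed p* = 81/152 = 0.53289.
Balance c(h−p*) = e gives c = e/(0.8 − 0.53289) = 0.23/0.26711 = 0.86107.
New p* = 0.56 − e/c = 0.56 − 0.23000/0.96440 = 0.32151.
Δp* = 0.32151 − 0.53289 = -0.21138.

-0.211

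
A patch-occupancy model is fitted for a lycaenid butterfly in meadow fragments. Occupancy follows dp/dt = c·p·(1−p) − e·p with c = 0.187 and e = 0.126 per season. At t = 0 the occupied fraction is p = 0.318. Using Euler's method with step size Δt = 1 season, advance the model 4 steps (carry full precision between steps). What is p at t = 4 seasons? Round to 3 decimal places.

0.320

Update rule: p ← p + [c·p·(1−p) − e·p]·Δt with Δt = 1.
  1  |  dp/dt·Δt = +0.000488  |  p_1 = 0.318488
  2  |  dp/dt·Δt = +0.000460  |  p_2 = 0.318947
  3  |  dp/dt·Δt = +0.000433  |  p_3 = 0.319380
  4  |  dp/dt·Δt = +0.000408  |  p_4 = 0.319788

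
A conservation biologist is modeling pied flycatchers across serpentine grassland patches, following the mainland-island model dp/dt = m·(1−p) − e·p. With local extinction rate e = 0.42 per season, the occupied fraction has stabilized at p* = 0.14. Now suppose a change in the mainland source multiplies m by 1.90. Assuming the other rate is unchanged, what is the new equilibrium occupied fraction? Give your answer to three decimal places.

Balance m(1−p*) = e·p* gives m = e·p*/(1−p*) = 0.42×0.14000/0.86000 = 0.06837.
New p* = m/(m+e) = 0.12990/(0.12990+0.42000) = 0.23622.

0.236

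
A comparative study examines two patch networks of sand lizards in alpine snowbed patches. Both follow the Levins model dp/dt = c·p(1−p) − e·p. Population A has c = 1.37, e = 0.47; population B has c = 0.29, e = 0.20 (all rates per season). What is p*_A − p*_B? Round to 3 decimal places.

A: p*_A = 1 − 0.47/1.37 = 0.6569.
B: p*_B = 1 − 0.20/0.29 = 0.3103.
p*_A − p*_B = 0.6569 − 0.3103 = 0.3466.

0.347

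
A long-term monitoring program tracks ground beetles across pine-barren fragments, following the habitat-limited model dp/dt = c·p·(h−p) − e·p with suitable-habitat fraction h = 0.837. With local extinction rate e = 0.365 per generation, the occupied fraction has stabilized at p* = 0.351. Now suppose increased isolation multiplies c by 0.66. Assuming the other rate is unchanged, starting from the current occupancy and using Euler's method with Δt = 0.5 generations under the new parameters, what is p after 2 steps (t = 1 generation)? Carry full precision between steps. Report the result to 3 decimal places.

0.311

Balance c(h−p*) = e gives c = e/(0.837 − 0.35100) = 0.365/0.48600 = 0.75103.
Starting from p₀ = 0.35100; update p ← p + (dp/dt)·Δt with the new parameters.
p: 0.35100 → 0.32922  (Δp = -0.02178)
p: 0.32922 → 0.31057  (Δp = -0.01865)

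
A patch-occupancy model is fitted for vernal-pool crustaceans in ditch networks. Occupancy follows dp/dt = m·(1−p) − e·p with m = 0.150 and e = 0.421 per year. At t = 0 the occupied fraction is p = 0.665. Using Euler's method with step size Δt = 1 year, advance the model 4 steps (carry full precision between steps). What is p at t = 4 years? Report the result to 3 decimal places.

0.276

Update rule: p ← p + [m·(1−p) − e·p]·Δt with Δt = 1.
step 1: Δp = -0.22972, p = 0.43529
step 2: Δp = -0.09855, p = 0.33674
step 3: Δp = -0.04228, p = 0.29446
step 4: Δp = -0.01814, p = 0.27632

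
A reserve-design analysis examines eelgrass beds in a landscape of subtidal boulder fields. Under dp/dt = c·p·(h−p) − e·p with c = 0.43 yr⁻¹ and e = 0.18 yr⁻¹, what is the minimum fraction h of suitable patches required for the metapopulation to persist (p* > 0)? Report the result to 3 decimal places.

0.419

p* = h − e/c is positive only when h > e/c.
h_min = e/c = 0.18/0.43 = 0.4186.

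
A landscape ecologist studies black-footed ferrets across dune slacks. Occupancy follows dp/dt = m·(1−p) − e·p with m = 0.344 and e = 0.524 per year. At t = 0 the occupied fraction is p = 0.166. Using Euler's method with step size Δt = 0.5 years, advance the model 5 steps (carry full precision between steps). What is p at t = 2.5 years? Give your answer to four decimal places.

Update rule: p ← p + [m·(1−p) − e·p]·Δt with Δt = 0.5.
  1  |  dp/dt·Δt = +0.099956  |  p_1 = 0.265956
  2  |  dp/dt·Δt = +0.056575  |  p_2 = 0.322531
  3  |  dp/dt·Δt = +0.032022  |  p_3 = 0.354553
  4  |  dp/dt·Δt = +0.018124  |  p_4 = 0.372677
  5  |  dp/dt·Δt = +0.010258  |  p_5 = 0.382935

0.3829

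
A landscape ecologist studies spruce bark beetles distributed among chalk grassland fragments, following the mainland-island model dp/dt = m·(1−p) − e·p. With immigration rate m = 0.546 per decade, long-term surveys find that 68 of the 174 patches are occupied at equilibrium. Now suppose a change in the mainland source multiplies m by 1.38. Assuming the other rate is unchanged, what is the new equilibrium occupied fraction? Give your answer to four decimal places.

0.4696

Observed p* = 68/174 = 0.39080.
Balance m(1−p*) = e·p* gives e = m(1−p*)/p* = 0.546×0.60920/0.39080 = 0.85113.
New p* = m/(m+e) = 0.75348/(0.75348+0.85113) = 0.46957.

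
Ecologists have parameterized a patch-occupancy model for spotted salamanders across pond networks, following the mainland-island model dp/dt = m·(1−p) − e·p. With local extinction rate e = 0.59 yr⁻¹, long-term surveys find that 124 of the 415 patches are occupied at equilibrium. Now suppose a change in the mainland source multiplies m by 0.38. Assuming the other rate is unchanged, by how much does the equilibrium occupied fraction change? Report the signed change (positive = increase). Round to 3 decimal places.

-0.159

Observed p* = 124/415 = 0.29880.
Balance m(1−p*) = e·p* gives m = e·p*/(1−p*) = 0.59×0.29880/0.70120 = 0.25141.
New p* = m/(m+e) = 0.09554/(0.09554+0.59000) = 0.13936.
Δp* = 0.13936 − 0.29880 = -0.15944.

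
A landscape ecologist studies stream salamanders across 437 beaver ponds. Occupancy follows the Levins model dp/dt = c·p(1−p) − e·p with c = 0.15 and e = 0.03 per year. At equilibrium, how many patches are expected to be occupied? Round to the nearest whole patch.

350

p* = 1 − e/c = 1 − 0.03/0.15 = 0.8000.
Expected occupied patches = N × p* = 437 × 0.8000 = 349.60 ≈ 350.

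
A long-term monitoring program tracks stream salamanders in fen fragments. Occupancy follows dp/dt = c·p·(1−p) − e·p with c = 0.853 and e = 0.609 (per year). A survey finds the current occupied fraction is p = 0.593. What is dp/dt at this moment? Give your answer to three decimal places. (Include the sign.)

Colonization term: c·p·(1−p) = 0.853×0.593×0.4070 = 0.20587.
Extinction term: e·p = 0.36114.
dp/dt = 0.20587 − 0.36114 = -0.15526.

-0.155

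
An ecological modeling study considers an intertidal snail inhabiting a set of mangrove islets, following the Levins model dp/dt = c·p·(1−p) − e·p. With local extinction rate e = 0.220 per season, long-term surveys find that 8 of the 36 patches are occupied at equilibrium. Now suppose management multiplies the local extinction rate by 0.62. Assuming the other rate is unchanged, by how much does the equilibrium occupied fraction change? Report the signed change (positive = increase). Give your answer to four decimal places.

Observed p* = 8/36 = 0.22222.
Balance c(1−p*) = e gives c = e/(1 − 0.22222) = 0.220/0.77778 = 0.28286.
New p* = 1 − e/c = 1 − 0.13640/0.28286 = 0.51778.
Δp* = 0.51778 − 0.22222 = +0.29556.

0.2956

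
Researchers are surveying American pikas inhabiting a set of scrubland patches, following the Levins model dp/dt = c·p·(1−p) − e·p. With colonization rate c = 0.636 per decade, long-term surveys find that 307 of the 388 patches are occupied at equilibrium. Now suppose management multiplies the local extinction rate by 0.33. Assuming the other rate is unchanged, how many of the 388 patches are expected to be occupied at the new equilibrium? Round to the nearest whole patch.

Observed p* = 307/388 = 0.79124.
Balance c(1−p*) = e gives e = 0.636×(1 − 0.79124) = 0.13277.
New p* = 1 − e/c = 1 − 0.04381/0.63600 = 0.93112.
Expected occupied = 388 × 0.93112 = 361.27 ≈ 361.

361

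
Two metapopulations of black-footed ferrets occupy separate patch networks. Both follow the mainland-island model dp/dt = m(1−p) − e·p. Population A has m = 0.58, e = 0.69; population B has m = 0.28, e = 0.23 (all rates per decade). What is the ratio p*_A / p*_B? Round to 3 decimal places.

0.832

A: p*_A = m/(m+e) = 0.58/1.2700 = 0.4567.
B: p*_B = 0.28/0.5100 = 0.5490.
p*_A / p*_B = 0.4567/0.5490 = 0.8318.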